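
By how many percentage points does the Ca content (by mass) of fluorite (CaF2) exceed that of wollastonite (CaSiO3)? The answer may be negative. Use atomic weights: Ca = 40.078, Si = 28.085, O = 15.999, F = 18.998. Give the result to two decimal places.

16.83 percentage points

M(CaF2) = 78.074 g/mol, so wt% Ca = 40.078/78.074 × 100 = 51.33%.
M(CaSiO3) = 116.160 g/mol, so wt% Ca = 40.078/116.160 × 100 = 34.50%.
51.33 − 34.50 = 16.83 pp.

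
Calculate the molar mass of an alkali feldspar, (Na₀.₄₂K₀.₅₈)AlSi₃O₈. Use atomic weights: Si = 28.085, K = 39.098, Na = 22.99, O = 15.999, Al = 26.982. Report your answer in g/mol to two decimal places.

The formula mass is the sum 0.42×22.99 + 0.58×39.098 + 1×26.982 + 3×28.085 + 8×15.999.

271.56 g/mol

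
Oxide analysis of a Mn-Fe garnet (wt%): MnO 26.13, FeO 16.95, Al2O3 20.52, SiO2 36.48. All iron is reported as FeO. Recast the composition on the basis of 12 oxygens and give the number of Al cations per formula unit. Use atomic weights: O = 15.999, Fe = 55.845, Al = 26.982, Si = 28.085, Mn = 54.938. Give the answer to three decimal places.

MnO: 26.13/70.937 = 0.36836 mol → 0.36836 mol Mn, 0.36836 mol O.
FeO: 16.95/71.844 = 0.23593 mol → 0.23593 mol Fe, 0.23593 mol O.
Al2O3: 20.52/101.961 = 0.20125 mol → 0.40250 mol Al, 0.60375 mol O.
SiO2: 36.48/60.083 = 0.60716 mol → 0.60716 mol Si, 1.21432 mol O.
Total oxygen = 2.42236 mol. Normalization factor = 12/2.42236 = 4.95385.
Al per 12 O = 0.40250 × 4.95385 = 1.994.

1.994 Al apfu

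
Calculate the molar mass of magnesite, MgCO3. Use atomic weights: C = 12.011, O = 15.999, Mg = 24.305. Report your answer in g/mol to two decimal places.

Mg: 1 × 24.305 = 24.3050
C: 1 × 12.011 = 12.0110
O: 3 × 15.999 = 47.9970
Summing the contributions gives the formula mass.

84.31 g/mol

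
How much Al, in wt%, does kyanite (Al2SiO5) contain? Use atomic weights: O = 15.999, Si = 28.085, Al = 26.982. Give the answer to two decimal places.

33.30 wt%

Formula mass = 2·26.982 + 1·28.085 + 5·15.999 = 162.044 g/mol, of which 53.964 g is Al.
So Al makes up 53.964/162.044 = 0.3330 of the mass, i.e. 33.30%.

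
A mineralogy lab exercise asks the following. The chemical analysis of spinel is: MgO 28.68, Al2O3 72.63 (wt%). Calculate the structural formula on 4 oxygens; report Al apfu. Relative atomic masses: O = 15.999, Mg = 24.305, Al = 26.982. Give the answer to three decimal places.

2.001 Al apfu

28.68 wt% MgO ÷ 40.304 g/mol = 0.71159 mol, giving 0.71159 Mg and 0.71159 O.
72.63 wt% Al2O3 ÷ 101.961 g/mol = 0.71233 mol, giving 1.42466 Al and 2.13699 O.
Oxygen sums to 2.84858; scaling by 4/2.84858 = 1.40421 puts the formula on 4 O.
Al: 1.42466 × 1.40421 = 2.001 atoms per formula unit.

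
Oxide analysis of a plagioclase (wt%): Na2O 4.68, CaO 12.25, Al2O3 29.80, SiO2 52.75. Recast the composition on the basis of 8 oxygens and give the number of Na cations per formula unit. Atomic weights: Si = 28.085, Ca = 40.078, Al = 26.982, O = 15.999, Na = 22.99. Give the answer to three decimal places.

4.68 wt% Na2O ÷ 61.979 g/mol = 0.07551 mol, giving 0.15102 Na and 0.07551 O.
12.25 wt% CaO ÷ 56.077 g/mol = 0.21845 mol, giving 0.21845 Ca and 0.21845 O.
29.80 wt% Al2O3 ÷ 101.961 g/mol = 0.29227 mol, giving 0.58454 Al and 0.87681 O.
52.75 wt% SiO2 ÷ 60.083 g/mol = 0.87795 mol, giving 0.87795 Si and 1.75590 O.
Oxygen sums to 2.92667; scaling by 8/2.92667 = 2.73348 puts the formula on 8 O.
Na: 0.15102 × 2.73348 = 0.413 atoms per formula unit.

0.413 Na apfu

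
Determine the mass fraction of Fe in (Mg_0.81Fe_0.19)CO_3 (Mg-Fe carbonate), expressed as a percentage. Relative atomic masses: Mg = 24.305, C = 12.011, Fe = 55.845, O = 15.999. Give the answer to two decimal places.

Formula mass = 0.81*24.305 + 0.19*55.845 + 1*12.011 + 3*15.999 = 90.306 g/mol, of which 10.611 g is Fe.
So Fe makes up 10.611/90.306 = 0.1175 of the mass, i.e. 11.75%.

11.75 wt%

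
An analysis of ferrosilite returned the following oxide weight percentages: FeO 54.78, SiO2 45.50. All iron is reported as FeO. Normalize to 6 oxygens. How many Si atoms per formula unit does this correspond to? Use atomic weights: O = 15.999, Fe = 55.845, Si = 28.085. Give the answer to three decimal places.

1.995 Si apfu

FeO (M=71.844): mol = 0.76249; Fe = 0.76249, O = 0.76249.
SiO2 (M=60.083): mol = 0.75729; Si = 0.75729, O = 1.51458.
ΣO = 2.27707; factor = 6/ΣO = 2.63497.
Si apfu = 0.75729 × 2.63497 = 1.995.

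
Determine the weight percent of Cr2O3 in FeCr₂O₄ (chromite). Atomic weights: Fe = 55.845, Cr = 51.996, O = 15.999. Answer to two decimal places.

67.90 wt%

Formula mass = 223.833 g/mol.
2 Cr → 1.0000 mol Cr2O3 per formula unit; M(Cr2O3) = 151.989, so Cr2O3 mass = 151.989 g.
151.989/223.833 × 100 = 67.90 wt%.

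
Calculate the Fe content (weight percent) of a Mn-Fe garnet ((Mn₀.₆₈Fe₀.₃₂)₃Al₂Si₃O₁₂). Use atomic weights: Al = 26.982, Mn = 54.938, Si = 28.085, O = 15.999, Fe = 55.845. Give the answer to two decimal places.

Formula mass = 2.04·54.938 + 0.96·55.845 + 2·26.982 + 3·28.085 + 12·15.999 = 495.892 g/mol, of which 53.611 g is Fe.
So Fe makes up 53.611/495.892 = 0.1081 of the mass, i.e. 10.81%.

10.81 weight percent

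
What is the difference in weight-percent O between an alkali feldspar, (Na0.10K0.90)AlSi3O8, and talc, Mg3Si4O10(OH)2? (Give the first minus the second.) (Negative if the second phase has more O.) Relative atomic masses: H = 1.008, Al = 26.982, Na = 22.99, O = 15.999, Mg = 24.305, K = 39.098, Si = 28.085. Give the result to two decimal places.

O in (Na0.10K0.90)AlSi3O8: molar mass 276.716 g/mol; 8×15.999 = 127.992 g → 46.25 wt%.
O in Mg3Si4O10(OH)2: molar mass 379.259 g/mol; 12×15.999 = 191.988 g → 50.62 wt%.
Difference = 46.25 − 50.62 = -4.37 percentage points.

-4.37 percentage points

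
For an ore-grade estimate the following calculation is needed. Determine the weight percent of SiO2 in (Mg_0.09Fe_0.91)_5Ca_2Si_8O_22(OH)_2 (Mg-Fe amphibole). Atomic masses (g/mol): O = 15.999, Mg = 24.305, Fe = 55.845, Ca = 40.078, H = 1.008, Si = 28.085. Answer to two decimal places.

50.29 wt%

Molar mass of (Mg_0.09Fe_0.91)_5Ca_2Si_8O_22(OH)_2 = 0.45*24.305 + 4.55*55.845 + 2*40.078 + 8*28.085 + 24*15.999 + 2*1.008 = 955.860 g/mol.
Each formula unit contains 8 Si, equivalent to 8/1 = 8.0000 mol SiO2.
M(SiO2) = 1×28.085 + 2×15.999 = 60.083 g/mol.
Mass of SiO2 per formula unit = 8.0000 × 60.083 = 480.664 g.
SiO2 wt% = 480.664 / 955.860 × 100 = 50.29%.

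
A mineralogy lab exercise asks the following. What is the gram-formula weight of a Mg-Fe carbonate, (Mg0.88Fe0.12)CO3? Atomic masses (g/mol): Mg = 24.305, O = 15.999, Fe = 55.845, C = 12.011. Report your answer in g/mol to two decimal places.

Mg: 0.88 × 24.305 = 21.3884
Fe: 0.12 × 55.845 = 6.7014
C: 1 × 12.011 = 12.0110
O: 3 × 15.999 = 47.9970
Summing the contributions gives the formula mass.

88.10 g/mol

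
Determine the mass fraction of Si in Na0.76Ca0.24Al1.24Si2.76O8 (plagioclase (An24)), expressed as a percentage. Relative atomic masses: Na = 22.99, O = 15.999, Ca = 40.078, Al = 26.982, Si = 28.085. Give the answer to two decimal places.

29.13 weight percent

Molar mass of Na0.76Ca0.24Al1.24Si2.76O8: 0.76·22.99 + 0.24·40.078 + 1.24·26.982 + 2.76·28.085 + 8·15.999 = 266.055 g/mol.
Mass of Si per formula unit: 2.76 × 28.085 = 77.515 g.
Weight fraction Si = 77.515 / 266.055 = 0.2913.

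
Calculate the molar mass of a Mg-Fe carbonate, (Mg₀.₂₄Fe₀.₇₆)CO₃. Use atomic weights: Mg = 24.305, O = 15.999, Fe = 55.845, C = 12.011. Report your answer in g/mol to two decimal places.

Mg: 0.24 × 24.305 = 5.8332
Fe: 0.76 × 55.845 = 42.4422
C: 1 × 12.011 = 12.0110
O: 3 × 15.999 = 47.9970
Summing the contributions gives the formula mass.

108.28 g/mol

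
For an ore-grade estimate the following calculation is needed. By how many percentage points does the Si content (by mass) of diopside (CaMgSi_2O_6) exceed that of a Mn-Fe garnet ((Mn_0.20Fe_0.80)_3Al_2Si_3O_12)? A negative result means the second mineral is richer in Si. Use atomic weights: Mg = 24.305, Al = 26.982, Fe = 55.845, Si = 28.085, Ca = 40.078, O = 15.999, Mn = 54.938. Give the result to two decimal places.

8.99 percentage points

First mineral: 56.170 g Si in 216.547 g formula = 25.94 wt% Si.
Second mineral: 84.255 g Si in 497.198 g formula = 16.95 wt% Si.
25.94% − 16.95% gives a difference of 8.99 percentage points.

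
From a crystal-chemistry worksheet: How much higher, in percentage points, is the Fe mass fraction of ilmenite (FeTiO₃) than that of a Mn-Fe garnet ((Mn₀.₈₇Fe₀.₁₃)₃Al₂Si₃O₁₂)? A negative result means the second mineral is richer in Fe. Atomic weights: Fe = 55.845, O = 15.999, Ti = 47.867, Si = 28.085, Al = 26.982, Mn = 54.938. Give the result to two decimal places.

32.41 percentage points

First mineral: 55.845 g Fe in 151.709 g formula = 36.81 wt% Fe.
Second mineral: 21.780 g Fe in 495.375 g formula = 4.40 wt% Fe.
36.81% − 4.40% gives a difference of 32.41 percentage points.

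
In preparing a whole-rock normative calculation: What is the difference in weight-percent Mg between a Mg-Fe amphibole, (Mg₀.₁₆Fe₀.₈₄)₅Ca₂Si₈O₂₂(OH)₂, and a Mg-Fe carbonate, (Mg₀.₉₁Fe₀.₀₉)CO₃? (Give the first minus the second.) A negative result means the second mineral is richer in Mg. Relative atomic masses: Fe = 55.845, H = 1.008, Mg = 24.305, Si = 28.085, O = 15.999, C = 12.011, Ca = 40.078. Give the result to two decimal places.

-23.32 percentage points

First mineral: 19.444 g Mg in 944.821 g formula = 2.06 wt% Mg.
Second mineral: 22.118 g Mg in 87.152 g formula = 25.38 wt% Mg.
2.06% − 25.38% gives a difference of -23.32 percentage points.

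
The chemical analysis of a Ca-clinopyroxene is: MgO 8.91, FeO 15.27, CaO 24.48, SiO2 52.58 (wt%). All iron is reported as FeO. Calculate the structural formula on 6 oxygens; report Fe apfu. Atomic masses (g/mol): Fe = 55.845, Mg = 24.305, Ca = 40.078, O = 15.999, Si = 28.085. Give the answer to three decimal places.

0.487 Fe apfu

MgO (M=40.304): mol = 0.22107; Mg = 0.22107, O = 0.22107.
FeO (M=71.844): mol = 0.21254; Fe = 0.21254, O = 0.21254.
CaO (M=56.077): mol = 0.43654; Ca = 0.43654, O = 0.43654.
SiO2 (M=60.083): mol = 0.87512; Si = 0.87512, O = 1.75024.
ΣO = 2.62039; factor = 6/ΣO = 2.28974.
Fe apfu = 0.21254 × 2.28974 = 0.487.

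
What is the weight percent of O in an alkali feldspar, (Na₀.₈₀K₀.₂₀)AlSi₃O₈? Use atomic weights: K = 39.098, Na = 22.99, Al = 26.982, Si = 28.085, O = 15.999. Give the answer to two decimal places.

Formula mass = 0.80·22.99 + 0.20·39.098 + 1·26.982 + 3·28.085 + 8·15.999 = 265.441 g/mol, of which 127.992 g is O.
So O makes up 127.992/265.441 = 0.4822 of the mass, i.e. 48.22%.

48.22 weight percent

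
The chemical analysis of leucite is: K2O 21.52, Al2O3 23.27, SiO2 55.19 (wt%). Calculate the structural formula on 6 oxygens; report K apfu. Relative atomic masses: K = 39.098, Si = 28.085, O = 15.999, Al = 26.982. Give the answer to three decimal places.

21.52 wt% K2O ÷ 94.195 g/mol = 0.22846 mol, giving 0.45692 K and 0.22846 O.
23.27 wt% Al2O3 ÷ 101.961 g/mol = 0.22822 mol, giving 0.45644 Al and 0.68466 O.
55.19 wt% SiO2 ÷ 60.083 g/mol = 0.91856 mol, giving 0.91856 Si and 1.83712 O.
Oxygen sums to 2.75024; scaling by 6/2.75024 = 2.18163 puts the formula on 6 O.
K: 0.45692 × 2.18163 = 0.997 atoms per formula unit.

0.997 K apfu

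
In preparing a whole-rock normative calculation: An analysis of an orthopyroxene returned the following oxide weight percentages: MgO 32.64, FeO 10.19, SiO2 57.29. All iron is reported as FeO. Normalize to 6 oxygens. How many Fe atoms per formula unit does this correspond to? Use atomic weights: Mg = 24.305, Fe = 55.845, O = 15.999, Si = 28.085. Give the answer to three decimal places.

32.64 wt% MgO ÷ 40.304 g/mol = 0.80985 mol, giving 0.80985 Mg and 0.80985 O.
10.19 wt% FeO ÷ 71.844 g/mol = 0.14184 mol, giving 0.14184 Fe and 0.14184 O.
57.29 wt% SiO2 ÷ 60.083 g/mol = 0.95351 mol, giving 0.95351 Si and 1.90702 O.
Oxygen sums to 2.85871; scaling by 6/2.85871 = 2.09885 puts the formula on 6 O.
Fe: 0.14184 × 2.09885 = 0.298 atoms per formula unit.

0.298 Fe apfu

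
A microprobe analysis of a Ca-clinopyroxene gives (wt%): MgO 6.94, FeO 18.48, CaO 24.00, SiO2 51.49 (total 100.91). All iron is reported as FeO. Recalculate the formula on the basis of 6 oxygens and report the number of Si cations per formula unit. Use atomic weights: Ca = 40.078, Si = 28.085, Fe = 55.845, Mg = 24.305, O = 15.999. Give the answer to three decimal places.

MgO (M=40.304): mol = 0.17219; Mg = 0.17219, O = 0.17219.
FeO (M=71.844): mol = 0.25722; Fe = 0.25722, O = 0.25722.
CaO (M=56.077): mol = 0.42798; Ca = 0.42798, O = 0.42798.
SiO2 (M=60.083): mol = 0.85698; Si = 0.85698, O = 1.71396.
ΣO = 2.57135; factor = 6/ΣO = 2.33340.
Si apfu = 0.85698 × 2.33340 = 2.000.

2.000 Si apfu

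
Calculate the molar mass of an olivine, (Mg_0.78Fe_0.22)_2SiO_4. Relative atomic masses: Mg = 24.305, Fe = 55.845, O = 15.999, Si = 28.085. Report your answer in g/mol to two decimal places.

154.57 g/mol

M = 1.56(24.305) + 0.44(55.845) + 1(28.085) + 4(15.999)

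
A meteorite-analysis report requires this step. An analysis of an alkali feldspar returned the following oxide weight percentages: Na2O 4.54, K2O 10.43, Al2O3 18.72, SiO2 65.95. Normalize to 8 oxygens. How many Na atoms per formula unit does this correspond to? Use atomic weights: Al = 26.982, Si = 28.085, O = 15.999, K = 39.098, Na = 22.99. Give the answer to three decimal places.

0.400 Na apfu

Na2O: 4.54/61.979 = 0.07325 mol → 0.14650 mol Na, 0.07325 mol O.
K2O: 10.43/94.195 = 0.11073 mol → 0.22146 mol K, 0.11073 mol O.
Al2O3: 18.72/101.961 = 0.18360 mol → 0.36720 mol Al, 0.55080 mol O.
SiO2: 65.95/60.083 = 1.09765 mol → 1.09765 mol Si, 2.19530 mol O.
Total oxygen = 2.93008 mol. Normalization factor = 8/2.93008 = 2.73030.
Na per 8 O = 0.14650 × 2.73030 = 0.400.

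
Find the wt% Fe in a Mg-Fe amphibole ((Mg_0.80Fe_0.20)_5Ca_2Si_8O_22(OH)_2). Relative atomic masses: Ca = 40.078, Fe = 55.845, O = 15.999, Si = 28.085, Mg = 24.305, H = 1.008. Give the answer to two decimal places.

6.62 weight percent

Molar mass of (Mg_0.80Fe_0.20)_5Ca_2Si_8O_22(OH)_2: 4*24.305 + 1*55.845 + 2*40.078 + 8*28.085 + 24*15.999 + 2*1.008 = 843.893 g/mol.
Mass of Fe per formula unit: 1 × 55.845 = 55.845 g.
Weight fraction Fe = 55.845 / 843.893 = 0.0662.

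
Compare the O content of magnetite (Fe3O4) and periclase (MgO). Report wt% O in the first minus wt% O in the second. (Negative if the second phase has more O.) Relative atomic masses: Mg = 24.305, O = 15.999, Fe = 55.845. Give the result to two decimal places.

M(Fe3O4) = 231.531 g/mol, so wt% O = 63.996/231.531 × 100 = 27.64%.
M(MgO) = 40.304 g/mol, so wt% O = 15.999/40.304 × 100 = 39.70%.
27.64 − 39.70 = -12.06 pp.

-12.06 percentage points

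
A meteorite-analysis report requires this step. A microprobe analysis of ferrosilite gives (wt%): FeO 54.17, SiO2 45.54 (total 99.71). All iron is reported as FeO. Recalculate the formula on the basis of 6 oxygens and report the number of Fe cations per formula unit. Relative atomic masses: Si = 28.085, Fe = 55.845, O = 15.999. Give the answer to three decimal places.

1.993 Fe apfu

FeO: 54.17/71.844 = 0.75399 mol → 0.75399 mol Fe, 0.75399 mol O.
SiO2: 45.54/60.083 = 0.75795 mol → 0.75795 mol Si, 1.51590 mol O.
Total oxygen = 2.26989 mol. Normalization factor = 6/2.26989 = 2.64330.
Fe per 6 O = 0.75399 × 2.64330 = 1.993.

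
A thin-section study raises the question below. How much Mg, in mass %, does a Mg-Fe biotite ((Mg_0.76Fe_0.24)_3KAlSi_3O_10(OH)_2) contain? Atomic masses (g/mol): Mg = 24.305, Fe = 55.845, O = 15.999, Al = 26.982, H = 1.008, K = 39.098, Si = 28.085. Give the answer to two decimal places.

12.60 mass %

M((Mg_0.76Fe_0.24)_3KAlSi_3O_10(OH)_2) = 439.963 g/mol.
Mg contributes 2.28 × 24.305 = 55.415 g per mole.
55.415/439.963 = 0.1260 → 12.60%.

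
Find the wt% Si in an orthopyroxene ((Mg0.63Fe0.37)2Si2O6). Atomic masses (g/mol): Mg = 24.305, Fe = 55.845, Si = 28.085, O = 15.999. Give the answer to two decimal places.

Molar mass of (Mg0.63Fe0.37)2Si2O6: 1.26·24.305 + 0.74·55.845 + 2·28.085 + 6·15.999 = 224.114 g/mol.
Mass of Si per formula unit: 2 × 28.085 = 56.170 g.
Weight fraction Si = 56.170 / 224.114 = 0.2506.

25.06 mass %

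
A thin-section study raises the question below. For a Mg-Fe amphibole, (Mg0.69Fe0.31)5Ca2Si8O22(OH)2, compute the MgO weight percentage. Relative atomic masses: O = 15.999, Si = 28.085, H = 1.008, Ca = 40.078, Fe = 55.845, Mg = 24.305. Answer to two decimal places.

M((Mg0.69Fe0.31)5Ca2Si8O22(OH)2) = 861.240 g/mol; M(MgO) = 40.304 g/mol.
Moles MgO per formula unit = 3.45 Mg ÷ 1 = 3.4500.
MgO fraction = (3.4500 × 40.304) / 861.240 = 139.049/861.240 = 0.1615.

16.15 wt%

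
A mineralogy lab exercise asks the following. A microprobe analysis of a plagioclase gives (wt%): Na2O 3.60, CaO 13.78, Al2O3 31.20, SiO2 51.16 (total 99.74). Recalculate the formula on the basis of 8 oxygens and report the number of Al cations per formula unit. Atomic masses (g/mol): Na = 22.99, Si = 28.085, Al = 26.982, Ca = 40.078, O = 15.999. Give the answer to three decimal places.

Na2O: 3.60/61.979 = 0.05808 mol → 0.11616 mol Na, 0.05808 mol O.
CaO: 13.78/56.077 = 0.24573 mol → 0.24573 mol Ca, 0.24573 mol O.
Al2O3: 31.20/101.961 = 0.30600 mol → 0.61200 mol Al, 0.91800 mol O.
SiO2: 51.16/60.083 = 0.85149 mol → 0.85149 mol Si, 1.70298 mol O.
Total oxygen = 2.92479 mol. Normalization factor = 8/2.92479 = 2.73524.
Al per 8 O = 0.61200 × 2.73524 = 1.674.

1.674 Al apfu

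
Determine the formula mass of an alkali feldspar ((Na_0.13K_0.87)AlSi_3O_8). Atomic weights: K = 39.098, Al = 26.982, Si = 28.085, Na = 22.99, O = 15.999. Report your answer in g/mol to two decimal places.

276.23 g/mol

Na: 0.13 × 22.99 = 2.9887
K: 0.87 × 39.098 = 34.0153
Al: 1 × 26.982 = 26.9820
Si: 3 × 28.085 = 84.2550
O: 8 × 15.999 = 127.9920
Summing the contributions gives the formula mass.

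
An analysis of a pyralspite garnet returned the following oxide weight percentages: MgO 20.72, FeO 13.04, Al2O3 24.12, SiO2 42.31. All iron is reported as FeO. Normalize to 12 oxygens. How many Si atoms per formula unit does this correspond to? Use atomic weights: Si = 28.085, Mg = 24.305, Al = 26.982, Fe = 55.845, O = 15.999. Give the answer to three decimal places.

3.003 Si apfu

20.72 wt% MgO ÷ 40.304 g/mol = 0.51409 mol, giving 0.51409 Mg and 0.51409 O.
13.04 wt% FeO ÷ 71.844 g/mol = 0.18150 mol, giving 0.18150 Fe and 0.18150 O.
24.12 wt% Al2O3 ÷ 101.961 g/mol = 0.23656 mol, giving 0.47312 Al and 0.70968 O.
42.31 wt% SiO2 ÷ 60.083 g/mol = 0.70419 mol, giving 0.70419 Si and 1.40838 O.
Oxygen sums to 2.81365; scaling by 12/2.81365 = 4.26492 puts the formula on 12 O.
Si: 0.70419 × 4.26492 = 3.003 atoms per formula unit.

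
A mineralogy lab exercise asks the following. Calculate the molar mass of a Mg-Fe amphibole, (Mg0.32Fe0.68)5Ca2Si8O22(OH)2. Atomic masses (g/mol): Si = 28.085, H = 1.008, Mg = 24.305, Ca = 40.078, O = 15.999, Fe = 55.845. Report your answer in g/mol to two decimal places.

The formula mass is the sum 1.60·24.305 + 3.40·55.845 + 2·40.078 + 8·28.085 + 24·15.999 + 2·1.008.

919.59 g/mol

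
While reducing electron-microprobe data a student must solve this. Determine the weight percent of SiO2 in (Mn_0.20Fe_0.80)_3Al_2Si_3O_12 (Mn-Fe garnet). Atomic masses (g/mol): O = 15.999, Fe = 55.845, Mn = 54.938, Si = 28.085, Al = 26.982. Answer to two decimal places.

36.25 wt%

M((Mn_0.20Fe_0.80)_3Al_2Si_3O_12) = 497.198 g/mol; M(SiO2) = 60.083 g/mol.
Moles SiO2 per formula unit = 3 Si ÷ 1 = 3.0000.
SiO2 fraction = (3.0000 × 60.083) / 497.198 = 180.249/497.198 = 0.3625.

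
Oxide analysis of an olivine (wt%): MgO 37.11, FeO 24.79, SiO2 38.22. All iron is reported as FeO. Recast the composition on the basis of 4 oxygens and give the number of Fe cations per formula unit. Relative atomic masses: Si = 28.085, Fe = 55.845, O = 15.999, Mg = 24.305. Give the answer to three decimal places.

0.544 Fe apfu

MgO (M=40.304): mol = 0.92075; Mg = 0.92075, O = 0.92075.
FeO (M=71.844): mol = 0.34505; Fe = 0.34505, O = 0.34505.
SiO2 (M=60.083): mol = 0.63612; Si = 0.63612, O = 1.27224.
ΣO = 2.53804; factor = 4/ΣO = 1.57602.
Fe apfu = 0.34505 × 1.57602 = 0.544.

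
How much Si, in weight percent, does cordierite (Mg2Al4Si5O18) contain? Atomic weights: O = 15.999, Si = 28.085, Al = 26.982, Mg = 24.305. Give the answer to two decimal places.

Molar mass of Mg2Al4Si5O18: 2·24.305 + 4·26.982 + 5·28.085 + 18·15.999 = 584.945 g/mol.
Mass of Si per formula unit: 5 × 28.085 = 140.425 g.
Weight fraction Si = 140.425 / 584.945 = 0.2401.

24.01 weight percent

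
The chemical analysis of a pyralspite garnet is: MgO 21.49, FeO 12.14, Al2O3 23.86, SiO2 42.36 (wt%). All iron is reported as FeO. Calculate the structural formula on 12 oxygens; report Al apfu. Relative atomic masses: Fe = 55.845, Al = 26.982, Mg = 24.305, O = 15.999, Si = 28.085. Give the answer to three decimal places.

21.49 wt% MgO ÷ 40.304 g/mol = 0.53320 mol, giving 0.53320 Mg and 0.53320 O.
12.14 wt% FeO ÷ 71.844 g/mol = 0.16898 mol, giving 0.16898 Fe and 0.16898 O.
23.86 wt% Al2O3 ÷ 101.961 g/mol = 0.23401 mol, giving 0.46802 Al and 0.70203 O.
42.36 wt% SiO2 ÷ 60.083 g/mol = 0.70502 mol, giving 0.70502 Si and 1.41004 O.
Oxygen sums to 2.81425; scaling by 12/2.81425 = 4.26401 puts the formula on 12 O.
Al: 0.46802 × 4.26401 = 1.996 atoms per formula unit.

1.996 Al apfu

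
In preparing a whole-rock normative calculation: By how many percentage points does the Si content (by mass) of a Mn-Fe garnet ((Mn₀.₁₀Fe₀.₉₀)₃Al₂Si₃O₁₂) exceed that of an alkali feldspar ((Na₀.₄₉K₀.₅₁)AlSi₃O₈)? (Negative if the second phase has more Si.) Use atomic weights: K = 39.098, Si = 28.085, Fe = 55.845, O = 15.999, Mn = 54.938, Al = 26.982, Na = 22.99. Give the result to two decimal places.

Si in (Mn₀.₁₀Fe₀.₉₀)₃Al₂Si₃O₁₂: molar mass 497.470 g/mol; 3×28.085 = 84.255 g → 16.94 wt%.
Si in (Na₀.₄₉K₀.₅₁)AlSi₃O₈: molar mass 270.434 g/mol; 3×28.085 = 84.255 g → 31.16 wt%.
Difference = 16.94 − 31.16 = -14.22 percentage points.

-14.22 percentage points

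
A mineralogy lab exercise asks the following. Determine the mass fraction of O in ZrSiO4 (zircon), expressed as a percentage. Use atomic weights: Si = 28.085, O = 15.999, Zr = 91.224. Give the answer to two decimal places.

34.91 mass %

M(ZrSiO4) = 183.305 g/mol.
O contributes 4 × 15.999 = 63.996 g per mole.
63.996/183.305 = 0.3491 → 34.91%.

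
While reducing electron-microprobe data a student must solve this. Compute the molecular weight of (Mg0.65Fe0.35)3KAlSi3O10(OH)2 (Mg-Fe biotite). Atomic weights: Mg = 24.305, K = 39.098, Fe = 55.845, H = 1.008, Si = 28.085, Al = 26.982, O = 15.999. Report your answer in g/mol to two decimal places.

450.37 g/mol

The formula mass is the sum 1.95×24.305 + 1.05×55.845 + 1×39.098 + 1×26.982 + 3×28.085 + 12×15.999 + 2×1.008.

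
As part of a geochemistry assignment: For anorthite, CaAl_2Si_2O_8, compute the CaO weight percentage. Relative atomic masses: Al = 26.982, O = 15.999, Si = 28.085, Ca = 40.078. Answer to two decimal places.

Formula mass = 278.204 g/mol.
1 Ca → 1.0000 mol CaO per formula unit; M(CaO) = 56.077, so CaO mass = 56.077 g.
56.077/278.204 × 100 = 20.16 wt%.

20.16 wt%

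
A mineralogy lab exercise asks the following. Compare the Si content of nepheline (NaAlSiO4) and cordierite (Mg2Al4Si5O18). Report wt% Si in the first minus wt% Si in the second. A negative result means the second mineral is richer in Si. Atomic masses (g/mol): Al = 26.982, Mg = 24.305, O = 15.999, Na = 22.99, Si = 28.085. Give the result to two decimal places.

-4.24 percentage points

First mineral: 28.085 g Si in 142.053 g formula = 19.77 wt% Si.
Second mineral: 140.425 g Si in 584.945 g formula = 24.01 wt% Si.
19.77% − 24.01% gives a difference of -4.24 percentage points.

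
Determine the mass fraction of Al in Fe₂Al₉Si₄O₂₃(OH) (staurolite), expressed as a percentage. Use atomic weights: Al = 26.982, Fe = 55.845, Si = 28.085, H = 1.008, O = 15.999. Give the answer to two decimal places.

Molar mass of Fe₂Al₉Si₄O₂₃(OH): 2·55.845 + 9·26.982 + 4·28.085 + 24·15.999 + 1·1.008 = 851.852 g/mol.
Mass of Al per formula unit: 9 × 26.982 = 242.838 g.
Weight fraction Al = 242.838 / 851.852 = 0.2851.

28.51 weight percent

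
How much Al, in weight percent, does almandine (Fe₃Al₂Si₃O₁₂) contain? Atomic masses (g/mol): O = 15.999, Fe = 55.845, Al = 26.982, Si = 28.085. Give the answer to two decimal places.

Molar mass of Fe₃Al₂Si₃O₁₂: 3×55.845 + 2×26.982 + 3×28.085 + 12×15.999 = 497.742 g/mol.
Mass of Al per formula unit: 2 × 26.982 = 53.964 g.
Weight fraction Al = 53.964 / 497.742 = 0.1084.

10.84 weight percent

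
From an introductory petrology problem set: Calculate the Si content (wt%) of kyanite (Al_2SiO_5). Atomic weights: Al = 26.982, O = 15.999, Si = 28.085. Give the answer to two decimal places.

17.33 wt%

Molar mass of Al_2SiO_5: 2·26.982 + 1·28.085 + 5·15.999 = 162.044 g/mol.
Mass of Si per formula unit: 1 × 28.085 = 28.085 g.
Weight fraction Si = 28.085 / 162.044 = 0.1733.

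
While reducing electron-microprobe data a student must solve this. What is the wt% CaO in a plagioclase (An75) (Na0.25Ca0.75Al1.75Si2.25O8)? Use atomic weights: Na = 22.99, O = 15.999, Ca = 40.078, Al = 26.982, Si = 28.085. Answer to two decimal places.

M(Na0.25Ca0.75Al1.75Si2.25O8) = 274.208 g/mol; M(CaO) = 56.077 g/mol.
Moles CaO per formula unit = 0.75 Ca ÷ 1 = 0.7500.
CaO fraction = (0.7500 × 56.077) / 274.208 = 42.058/274.208 = 0.1534.

15.34 wt%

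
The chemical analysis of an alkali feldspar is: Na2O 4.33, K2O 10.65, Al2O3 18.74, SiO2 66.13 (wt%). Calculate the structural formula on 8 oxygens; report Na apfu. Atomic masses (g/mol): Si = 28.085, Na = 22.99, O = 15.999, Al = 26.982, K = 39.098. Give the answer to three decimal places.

4.33 wt% Na2O ÷ 61.979 g/mol = 0.06986 mol, giving 0.13972 Na and 0.06986 O.
10.65 wt% K2O ÷ 94.195 g/mol = 0.11306 mol, giving 0.22612 K and 0.11306 O.
18.74 wt% Al2O3 ÷ 101.961 g/mol = 0.18380 mol, giving 0.36760 Al and 0.55140 O.
66.13 wt% SiO2 ÷ 60.083 g/mol = 1.10064 mol, giving 1.10064 Si and 2.20128 O.
Oxygen sums to 2.93560; scaling by 8/2.93560 = 2.72517 puts the formula on 8 O.
Na: 0.13972 × 2.72517 = 0.381 atoms per formula unit.

0.381 Na apfu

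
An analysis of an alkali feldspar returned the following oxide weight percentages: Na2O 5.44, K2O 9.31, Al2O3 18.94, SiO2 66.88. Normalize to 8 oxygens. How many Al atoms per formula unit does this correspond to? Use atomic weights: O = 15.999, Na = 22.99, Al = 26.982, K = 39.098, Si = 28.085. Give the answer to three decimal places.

1.001 Al apfu

Na2O (M=61.979): mol = 0.08777; Na = 0.17554, O = 0.08777.
K2O (M=94.195): mol = 0.09884; K = 0.19768, O = 0.09884.
Al2O3 (M=101.961): mol = 0.18576; Al = 0.37152, O = 0.55728.
SiO2 (M=60.083): mol = 1.11313; Si = 1.11313, O = 2.22626.
ΣO = 2.97015; factor = 8/ΣO = 2.69347.
Al apfu = 0.37152 × 2.69347 = 1.001.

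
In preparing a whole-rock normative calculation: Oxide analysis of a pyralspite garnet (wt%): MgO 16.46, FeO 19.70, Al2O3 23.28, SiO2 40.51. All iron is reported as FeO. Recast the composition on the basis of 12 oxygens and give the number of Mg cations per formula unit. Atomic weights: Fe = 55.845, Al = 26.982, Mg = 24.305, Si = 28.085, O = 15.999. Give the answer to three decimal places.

MgO: 16.46/40.304 = 0.40840 mol → 0.40840 mol Mg, 0.40840 mol O.
FeO: 19.70/71.844 = 0.27421 mol → 0.27421 mol Fe, 0.27421 mol O.
Al2O3: 23.28/101.961 = 0.22832 mol → 0.45664 mol Al, 0.68496 mol O.
SiO2: 40.51/60.083 = 0.67423 mol → 0.67423 mol Si, 1.34846 mol O.
Total oxygen = 2.71603 mol. Normalization factor = 12/2.71603 = 4.41821.
Mg per 12 O = 0.40840 × 4.41821 = 1.804.

1.804 Mg apfu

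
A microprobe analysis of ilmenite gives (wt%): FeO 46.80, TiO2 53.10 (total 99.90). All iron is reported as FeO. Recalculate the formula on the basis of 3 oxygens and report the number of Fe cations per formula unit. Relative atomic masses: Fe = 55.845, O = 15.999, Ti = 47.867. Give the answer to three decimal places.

46.80 wt% FeO ÷ 71.844 g/mol = 0.65141 mol, giving 0.65141 Fe and 0.65141 O.
53.10 wt% TiO2 ÷ 79.865 g/mol = 0.66487 mol, giving 0.66487 Ti and 1.32974 O.
Oxygen sums to 1.98115; scaling by 3/1.98115 = 1.51427 puts the formula on 3 O.
Fe: 0.65141 × 1.51427 = 0.986 atoms per formula unit.

0.986 Fe apfu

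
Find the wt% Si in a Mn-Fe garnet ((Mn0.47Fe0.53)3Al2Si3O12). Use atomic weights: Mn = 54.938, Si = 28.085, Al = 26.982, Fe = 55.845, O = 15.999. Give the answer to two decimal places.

Molar mass of (Mn0.47Fe0.53)3Al2Si3O12: 1.41×54.938 + 1.59×55.845 + 2×26.982 + 3×28.085 + 12×15.999 = 496.463 g/mol.
Mass of Si per formula unit: 3 × 28.085 = 84.255 g.
Weight fraction Si = 84.255 / 496.463 = 0.1697.

16.97 weight percent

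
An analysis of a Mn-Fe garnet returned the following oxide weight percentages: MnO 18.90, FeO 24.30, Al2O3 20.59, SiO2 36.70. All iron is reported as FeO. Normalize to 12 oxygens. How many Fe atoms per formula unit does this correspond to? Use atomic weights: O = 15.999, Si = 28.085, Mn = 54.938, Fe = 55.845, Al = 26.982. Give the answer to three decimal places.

1.669 Fe apfu

18.90 wt% MnO ÷ 70.937 g/mol = 0.26643 mol, giving 0.26643 Mn and 0.26643 O.
24.30 wt% FeO ÷ 71.844 g/mol = 0.33823 mol, giving 0.33823 Fe and 0.33823 O.
20.59 wt% Al2O3 ÷ 101.961 g/mol = 0.20194 mol, giving 0.40388 Al and 0.60582 O.
36.70 wt% SiO2 ÷ 60.083 g/mol = 0.61082 mol, giving 0.61082 Si and 1.22164 O.
Oxygen sums to 2.43212; scaling by 12/2.43212 = 4.93397 puts the formula on 12 O.
Fe: 0.33823 × 4.93397 = 1.669 atoms per formula unit.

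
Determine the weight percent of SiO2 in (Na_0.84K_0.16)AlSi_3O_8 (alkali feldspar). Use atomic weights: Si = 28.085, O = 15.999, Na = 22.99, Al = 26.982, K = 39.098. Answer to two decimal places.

68.07 wt%

Formula mass = 264.796 g/mol.
3 Si → 3.0000 mol SiO2 per formula unit; M(SiO2) = 60.083, so SiO2 mass = 180.249 g.
180.249/264.796 × 100 = 68.07 wt%.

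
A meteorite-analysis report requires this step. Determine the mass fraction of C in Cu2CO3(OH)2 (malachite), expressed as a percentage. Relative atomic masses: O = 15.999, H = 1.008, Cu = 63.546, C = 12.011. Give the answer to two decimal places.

5.43 mass %

M(Cu2CO3(OH)2) = 221.114 g/mol.
C contributes 1 × 12.011 = 12.011 g per mole.
12.011/221.114 = 0.0543 → 5.43%.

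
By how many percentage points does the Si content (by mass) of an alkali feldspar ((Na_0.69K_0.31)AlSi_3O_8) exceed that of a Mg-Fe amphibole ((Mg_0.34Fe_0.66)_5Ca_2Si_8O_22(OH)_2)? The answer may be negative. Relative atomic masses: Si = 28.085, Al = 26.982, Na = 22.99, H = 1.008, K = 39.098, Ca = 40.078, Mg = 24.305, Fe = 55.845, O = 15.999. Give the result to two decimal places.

7.01 percentage points

Si in (Na_0.69K_0.31)AlSi_3O_8: molar mass 267.212 g/mol; 3×28.085 = 84.255 g → 31.53 wt%.
Si in (Mg_0.34Fe_0.66)_5Ca_2Si_8O_22(OH)_2: molar mass 916.435 g/mol; 8×28.085 = 224.680 g → 24.52 wt%.
Difference = 31.53 − 24.52 = 7.01 percentage points.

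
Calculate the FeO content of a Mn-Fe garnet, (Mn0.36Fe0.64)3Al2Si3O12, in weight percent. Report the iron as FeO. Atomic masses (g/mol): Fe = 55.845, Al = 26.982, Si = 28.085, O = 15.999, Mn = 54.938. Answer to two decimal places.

27.77 wt%

M((Mn0.36Fe0.64)3Al2Si3O12) = 496.762 g/mol; M(FeO) = 71.844 g/mol.
Moles FeO per formula unit = 1.92 Fe ÷ 1 = 1.9200.
FeO fraction = (1.9200 × 71.844) / 496.762 = 137.940/496.762 = 0.2777.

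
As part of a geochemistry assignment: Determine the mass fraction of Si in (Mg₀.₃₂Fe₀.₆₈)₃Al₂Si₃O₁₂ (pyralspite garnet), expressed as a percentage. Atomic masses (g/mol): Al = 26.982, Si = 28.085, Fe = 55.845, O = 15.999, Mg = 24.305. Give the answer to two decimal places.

Formula mass = 0.96*24.305 + 2.04*55.845 + 2*26.982 + 3*28.085 + 12*15.999 = 467.464 g/mol, of which 84.255 g is Si.
So Si makes up 84.255/467.464 = 0.1802 of the mass, i.e. 18.02%.

18.02 weight percent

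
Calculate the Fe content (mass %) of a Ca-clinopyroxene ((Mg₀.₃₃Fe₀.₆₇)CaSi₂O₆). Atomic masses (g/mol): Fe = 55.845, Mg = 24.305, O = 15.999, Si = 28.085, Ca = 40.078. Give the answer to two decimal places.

15.74 mass %

Formula mass = 0.33·24.305 + 0.67·55.845 + 1·40.078 + 2·28.085 + 6·15.999 = 237.679 g/mol, of which 37.416 g is Fe.
So Fe makes up 37.416/237.679 = 0.1574 of the mass, i.e. 15.74%.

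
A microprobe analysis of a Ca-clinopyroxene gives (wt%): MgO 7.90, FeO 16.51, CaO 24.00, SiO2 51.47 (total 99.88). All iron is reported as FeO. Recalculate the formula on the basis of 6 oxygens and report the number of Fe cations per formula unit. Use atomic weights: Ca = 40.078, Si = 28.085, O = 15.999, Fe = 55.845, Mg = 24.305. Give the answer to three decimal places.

0.537 Fe apfu

MgO: 7.90/40.304 = 0.19601 mol → 0.19601 mol Mg, 0.19601 mol O.
FeO: 16.51/71.844 = 0.22980 mol → 0.22980 mol Fe, 0.22980 mol O.
CaO: 24.00/56.077 = 0.42798 mol → 0.42798 mol Ca, 0.42798 mol O.
SiO2: 51.47/60.083 = 0.85665 mol → 0.85665 mol Si, 1.71330 mol O.
Total oxygen = 2.56709 mol. Normalization factor = 6/2.56709 = 2.33728.
Fe per 6 O = 0.22980 × 2.33728 = 0.537.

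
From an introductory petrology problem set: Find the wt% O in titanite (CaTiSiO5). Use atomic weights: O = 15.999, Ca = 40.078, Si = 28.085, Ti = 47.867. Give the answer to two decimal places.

40.81 wt%

M(CaTiSiO5) = 196.025 g/mol.
O contributes 5 × 15.999 = 79.995 g per mole.
79.995/196.025 = 0.4081 → 40.81%.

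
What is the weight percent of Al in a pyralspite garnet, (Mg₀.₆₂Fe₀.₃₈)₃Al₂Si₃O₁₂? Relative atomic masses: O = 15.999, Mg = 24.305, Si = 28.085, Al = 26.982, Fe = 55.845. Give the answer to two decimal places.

12.29 mass %

Molar mass of (Mg₀.₆₂Fe₀.₃₈)₃Al₂Si₃O₁₂: 1.86·24.305 + 1.14·55.845 + 2·26.982 + 3·28.085 + 12·15.999 = 439.078 g/mol.
Mass of Al per formula unit: 2 × 26.982 = 53.964 g.
Weight fraction Al = 53.964 / 439.078 = 0.1229.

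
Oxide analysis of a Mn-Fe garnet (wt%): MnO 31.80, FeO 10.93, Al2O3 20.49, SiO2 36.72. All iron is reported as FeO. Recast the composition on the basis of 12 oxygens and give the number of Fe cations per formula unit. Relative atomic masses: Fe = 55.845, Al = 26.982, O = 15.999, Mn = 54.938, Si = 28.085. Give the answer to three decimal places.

MnO: 31.80/70.937 = 0.44829 mol → 0.44829 mol Mn, 0.44829 mol O.
FeO: 10.93/71.844 = 0.15214 mol → 0.15214 mol Fe, 0.15214 mol O.
Al2O3: 20.49/101.961 = 0.20096 mol → 0.40192 mol Al, 0.60288 mol O.
SiO2: 36.72/60.083 = 0.61115 mol → 0.61115 mol Si, 1.22230 mol O.
Total oxygen = 2.42561 mol. Normalization factor = 12/2.42561 = 4.94721.
Fe per 12 O = 0.15214 × 4.94721 = 0.753.

0.753 Fe apfu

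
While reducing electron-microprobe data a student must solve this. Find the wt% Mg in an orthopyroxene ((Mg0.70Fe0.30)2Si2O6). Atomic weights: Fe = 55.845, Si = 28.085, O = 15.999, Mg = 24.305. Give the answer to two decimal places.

15.49 wt%

Molar mass of (Mg0.70Fe0.30)2Si2O6: 1.40×24.305 + 0.60×55.845 + 2×28.085 + 6×15.999 = 219.698 g/mol.
Mass of Mg per formula unit: 1.40 × 24.305 = 34.027 g.
Weight fraction Mg = 34.027 / 219.698 = 0.1549.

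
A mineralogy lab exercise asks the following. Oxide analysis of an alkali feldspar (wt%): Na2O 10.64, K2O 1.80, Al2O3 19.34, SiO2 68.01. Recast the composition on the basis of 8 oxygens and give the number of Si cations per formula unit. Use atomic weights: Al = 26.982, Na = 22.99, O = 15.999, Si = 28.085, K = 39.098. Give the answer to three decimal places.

2.995 Si apfu

10.64 wt% Na2O ÷ 61.979 g/mol = 0.17167 mol, giving 0.34334 Na and 0.17167 O.
1.80 wt% K2O ÷ 94.195 g/mol = 0.01911 mol, giving 0.03822 K and 0.01911 O.
19.34 wt% Al2O3 ÷ 101.961 g/mol = 0.18968 mol, giving 0.37936 Al and 0.56904 O.
68.01 wt% SiO2 ÷ 60.083 g/mol = 1.13193 mol, giving 1.13193 Si and 2.26386 O.
Oxygen sums to 3.02368; scaling by 8/3.02368 = 2.64578 puts the formula on 8 O.
Si: 1.13193 × 2.64578 = 2.995 atoms per formula unit.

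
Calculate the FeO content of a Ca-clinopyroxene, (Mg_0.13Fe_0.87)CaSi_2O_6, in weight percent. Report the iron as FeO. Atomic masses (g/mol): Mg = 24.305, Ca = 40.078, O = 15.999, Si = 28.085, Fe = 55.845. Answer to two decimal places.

25.62 wt%

M((Mg_0.13Fe_0.87)CaSi_2O_6) = 243.987 g/mol; M(FeO) = 71.844 g/mol.
Moles FeO per formula unit = 0.87 Fe ÷ 1 = 0.8700.
FeO fraction = (0.8700 × 71.844) / 243.987 = 62.504/243.987 = 0.2562.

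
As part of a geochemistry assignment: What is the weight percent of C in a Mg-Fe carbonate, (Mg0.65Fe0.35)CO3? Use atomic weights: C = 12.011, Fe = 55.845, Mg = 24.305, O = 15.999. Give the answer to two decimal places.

12.60 mass %

Molar mass of (Mg0.65Fe0.35)CO3: 0.65×24.305 + 0.35×55.845 + 1×12.011 + 3×15.999 = 95.352 g/mol.
Mass of C per formula unit: 1 × 12.011 = 12.011 g.
Weight fraction C = 12.011 / 95.352 = 0.1260.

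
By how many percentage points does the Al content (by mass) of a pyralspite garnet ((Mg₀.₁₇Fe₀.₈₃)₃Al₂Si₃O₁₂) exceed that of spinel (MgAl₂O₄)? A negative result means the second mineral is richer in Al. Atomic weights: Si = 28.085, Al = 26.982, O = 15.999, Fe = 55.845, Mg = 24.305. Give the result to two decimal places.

-26.73 percentage points

Al in (Mg₀.₁₇Fe₀.₈₃)₃Al₂Si₃O₁₂: molar mass 481.657 g/mol; 2×26.982 = 53.964 g → 11.20 wt%.
Al in MgAl₂O₄: molar mass 142.265 g/mol; 2×26.982 = 53.964 g → 37.93 wt%.
Difference = 11.20 − 37.93 = -26.73 percentage points.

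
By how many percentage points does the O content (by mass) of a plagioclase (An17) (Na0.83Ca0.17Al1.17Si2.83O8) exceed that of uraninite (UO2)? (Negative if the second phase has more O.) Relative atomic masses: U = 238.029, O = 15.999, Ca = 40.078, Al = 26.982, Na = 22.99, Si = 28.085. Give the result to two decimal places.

36.46 percentage points

M(Na0.83Ca0.17Al1.17Si2.83O8) = 264.936 g/mol, so wt% O = 127.992/264.936 × 100 = 48.31%.
M(UO2) = 270.027 g/mol, so wt% O = 31.998/270.027 × 100 = 11.85%.
48.31 − 11.85 = 36.46 pp.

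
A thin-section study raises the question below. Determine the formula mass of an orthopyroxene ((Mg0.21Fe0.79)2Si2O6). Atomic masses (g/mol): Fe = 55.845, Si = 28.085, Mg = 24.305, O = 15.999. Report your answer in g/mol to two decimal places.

250.61 g/mol

Mg: 0.42 × 24.305 = 10.2081
Fe: 1.58 × 55.845 = 88.2351
Si: 2 × 28.085 = 56.1700
O: 6 × 15.999 = 95.9940
Summing the contributions gives the formula mass.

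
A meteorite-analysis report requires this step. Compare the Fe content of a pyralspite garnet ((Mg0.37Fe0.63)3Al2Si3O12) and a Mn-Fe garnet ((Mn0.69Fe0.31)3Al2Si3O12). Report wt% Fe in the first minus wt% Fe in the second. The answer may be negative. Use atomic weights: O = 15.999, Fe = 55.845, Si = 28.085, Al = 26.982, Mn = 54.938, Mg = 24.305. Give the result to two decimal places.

12.34 percentage points

Fe in (Mg0.37Fe0.63)3Al2Si3O12: molar mass 462.733 g/mol; 1.89×55.845 = 105.547 g → 22.81 wt%.
Fe in (Mn0.69Fe0.31)3Al2Si3O12: molar mass 495.865 g/mol; 0.93×55.845 = 51.936 g → 10.47 wt%.
Difference = 22.81 − 10.47 = 12.34 percentage points.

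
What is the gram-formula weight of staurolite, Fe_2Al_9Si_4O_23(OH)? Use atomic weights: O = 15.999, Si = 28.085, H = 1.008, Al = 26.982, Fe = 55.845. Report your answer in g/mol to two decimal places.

851.85 g/mol

The formula mass is the sum 2×55.845 + 9×26.982 + 4×28.085 + 24×15.999 + 1×1.008.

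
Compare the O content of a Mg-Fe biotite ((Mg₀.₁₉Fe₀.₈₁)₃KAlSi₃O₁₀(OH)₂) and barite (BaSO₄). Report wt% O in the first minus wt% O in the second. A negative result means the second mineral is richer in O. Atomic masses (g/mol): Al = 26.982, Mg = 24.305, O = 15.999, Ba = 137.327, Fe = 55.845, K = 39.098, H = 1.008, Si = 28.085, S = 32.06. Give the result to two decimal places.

11.45 percentage points

First mineral: 191.988 g O in 493.896 g formula = 38.87 wt% O.
Second mineral: 63.996 g O in 233.383 g formula = 27.42 wt% O.
38.87% − 27.42% gives a difference of 11.45 percentage points.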